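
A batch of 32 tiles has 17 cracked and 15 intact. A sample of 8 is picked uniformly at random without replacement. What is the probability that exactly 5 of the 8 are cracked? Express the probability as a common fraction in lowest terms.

The sample space is all 8-subsets of the 32: C(32,8) = 10518300.
Selections with exactly 5 cracked: choose 5 of the 17 cracked and 3 of the 15 intact, C(17,5)·C(15,3) = 6188·455 = 2815540.
Probability = 2815540/10518300 = 10829/40455.

10829/40455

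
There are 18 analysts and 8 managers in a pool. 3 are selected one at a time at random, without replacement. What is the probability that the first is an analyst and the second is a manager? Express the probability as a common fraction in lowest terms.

Multiply the conditional probabilities at each draw: 18/26 · 8/25 = 144/650 = 72/325.

72/325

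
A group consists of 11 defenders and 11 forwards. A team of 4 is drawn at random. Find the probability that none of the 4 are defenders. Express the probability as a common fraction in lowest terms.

6/133

There are C(22,4) = 7315 possible selections.
Selections with no defenders (all forwards): C(11,4) = 330.
Probability = 330/7315 = 6/133.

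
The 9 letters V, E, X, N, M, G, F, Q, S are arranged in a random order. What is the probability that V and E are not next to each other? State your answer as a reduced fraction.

There are 9! = 362880 arrangements.
Arrangements with V and E adjacent: 2·8! = 80640.
So not adjacent: 362880 − 80640 = 282240, probability 282240/362880 = 7/9.

7/9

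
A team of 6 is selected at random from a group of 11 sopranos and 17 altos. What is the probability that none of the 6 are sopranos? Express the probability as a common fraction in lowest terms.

34/1035

There are C(28,6) = 376740 possible selections.
Selections with no sopranos (all altos): C(17,6) = 12376.
Probability = 12376/376740 = 34/1035.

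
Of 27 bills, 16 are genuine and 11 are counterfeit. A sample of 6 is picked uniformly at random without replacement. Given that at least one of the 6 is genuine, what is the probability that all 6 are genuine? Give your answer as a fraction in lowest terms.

182/6717

Work in counts. Selections with at least one genuine: C(27,6) − C(11,6) = 296010 − 462 = 295548.
Of those, selections where all 6 are genuine: C(16,6) = 8008.
Conditional probability = 8008/295548 = 182/6717.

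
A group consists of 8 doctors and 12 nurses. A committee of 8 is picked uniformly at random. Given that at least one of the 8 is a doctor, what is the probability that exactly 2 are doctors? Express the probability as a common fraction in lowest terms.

1232/5975

Work in counts. Selections with at least one doctor: C(20,8) − C(12,8) = 125970 − 495 = 125475.
Of those, selections where exactly 2 are doctors: C(8,2)·C(12,6) = 28·924 = 25872.
Conditional probability = 25872/125475 = 1232/5975.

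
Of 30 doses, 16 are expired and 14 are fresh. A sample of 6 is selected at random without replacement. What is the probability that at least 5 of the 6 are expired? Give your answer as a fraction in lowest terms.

There are C(30,6) = 593775 ways to choose the 6.
Favorable selections (at least 5 expired): C(16,5)·C(14,1) + C(16,6)·C(14,0) = 61152 + 8008 = 69160.
Probability = 69160/593775 = 152/1305.

152/1305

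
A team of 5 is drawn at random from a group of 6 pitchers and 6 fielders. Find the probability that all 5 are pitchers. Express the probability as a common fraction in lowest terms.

1/132

There are C(12,5) = 792 possible selections.
Selections with all pitchers: C(6,5) = 6.
Probability = 6/792 = 1/132.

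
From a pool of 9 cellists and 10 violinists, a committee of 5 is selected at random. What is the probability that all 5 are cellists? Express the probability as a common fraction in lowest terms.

7/646

There are C(19,5) = 11628 possible selections.
Selections with all cellists: C(9,5) = 126.
Probability = 126/11628 = 7/646.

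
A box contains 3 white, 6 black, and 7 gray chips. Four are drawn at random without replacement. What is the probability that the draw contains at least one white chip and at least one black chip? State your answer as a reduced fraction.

There are C(16,4) = 1820 possible draws.
By inclusion-exclusion on the complements, draws missing all white or all black: C(13,4) + C(10,4) − C(7,4) = 715 + 210 − 35 = 890.
So draws with at least one of each: 1820 − 890 = 930, probability 930/1820 = 93/182.

93/182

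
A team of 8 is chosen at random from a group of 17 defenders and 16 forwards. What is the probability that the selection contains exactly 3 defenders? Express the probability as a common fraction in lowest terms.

The sample space is all 8-subsets of the 33: C(33,8) = 13884156.
Selections with exactly 3 defenders: choose 3 of the 17 defenders and 5 of the 16 forwards, C(17,3)·C(16,5) = 680·4368 = 2970240.
Probability = 2970240/13884156 = 19040/89001.

19040/89001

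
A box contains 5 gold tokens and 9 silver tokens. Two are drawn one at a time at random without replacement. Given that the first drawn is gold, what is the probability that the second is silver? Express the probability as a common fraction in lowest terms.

9/13

After removing one gold, 13 remain: 4 gold and 9 silver.
So the probability the next is silver is 9/13.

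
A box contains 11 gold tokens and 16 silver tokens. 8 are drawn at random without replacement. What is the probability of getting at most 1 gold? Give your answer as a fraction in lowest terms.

194/3105

Total selections: C(27,8) = 2220075.
Favorable selections (at most 1 gold): C(11,0)·C(16,8) + C(11,1)·C(16,7) = 12870 + 125840 = 138710.
Probability = 138710/2220075 = 194/3105.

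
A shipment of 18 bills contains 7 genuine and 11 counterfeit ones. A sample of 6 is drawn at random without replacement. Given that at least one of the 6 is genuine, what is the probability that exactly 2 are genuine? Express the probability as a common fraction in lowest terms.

165/431

Work in counts. Selections with at least one genuine: C(18,6) − C(11,6) = 18564 − 462 = 18102.
Of those, selections where exactly 2 are genuine: C(7,2)·C(11,4) = 21·330 = 6930.
Conditional probability = 6930/18102 = 165/431.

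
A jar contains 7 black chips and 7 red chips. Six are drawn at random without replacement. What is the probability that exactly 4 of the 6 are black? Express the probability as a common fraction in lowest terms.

Total number of selections: C(14,6) = 3003.
Selections with exactly 4 black: choose 4 of the 7 black and 2 of the 7 red, C(7,4)·C(7,2) = 35·21 = 735.
Probability = 735/3003 = 35/143.

35/143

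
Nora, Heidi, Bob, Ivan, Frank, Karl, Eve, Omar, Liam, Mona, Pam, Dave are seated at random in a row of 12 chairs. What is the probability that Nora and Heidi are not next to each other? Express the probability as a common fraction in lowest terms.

5/6

There are 12! = 479001600 arrangements.
Arrangements with Nora and Heidi adjacent: 2·11! = 79833600.
So not adjacent: 479001600 − 79833600 = 399168000, probability 399168000/479001600 = 5/6.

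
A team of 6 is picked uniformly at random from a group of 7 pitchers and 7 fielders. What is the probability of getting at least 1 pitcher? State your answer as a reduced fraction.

428/429

Total selections: C(14,6) = 3003.
The complement is all 6 are fielders: C(7,6) = 7.
Probability = 1 − 7/3003 = 2996/3003 = 428/429.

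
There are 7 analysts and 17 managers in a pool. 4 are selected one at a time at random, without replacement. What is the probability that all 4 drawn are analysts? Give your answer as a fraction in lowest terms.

5/1518

Multiply the conditional probabilities at each draw: 7/24 · 6/23 · 5/22 · 4/21 = 840/255024 = 5/1518.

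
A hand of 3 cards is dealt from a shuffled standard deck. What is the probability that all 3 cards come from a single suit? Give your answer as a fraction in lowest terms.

There are C(52,3) = 22100 possible 3-card hands.
Hands of one suit: 4 suits × C(13,3) = 4·286 = 1144.
Probability = 1144/22100 = 22/425.

22/425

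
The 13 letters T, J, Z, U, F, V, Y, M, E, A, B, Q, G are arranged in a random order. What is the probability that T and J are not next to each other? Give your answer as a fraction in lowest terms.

There are 13! = 6227020800 arrangements.
Arrangements with T and J adjacent: 2·12! = 958003200.
So not adjacent: 6227020800 − 958003200 = 5269017600, probability 5269017600/6227020800 = 11/13.

11/13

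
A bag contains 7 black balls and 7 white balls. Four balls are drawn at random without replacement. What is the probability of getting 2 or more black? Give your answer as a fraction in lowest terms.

103/143

Total selections: C(14,4) = 1001.
Favorable selections (2 or more black): C(7,2)·C(7,2) + C(7,3)·C(7,1) + C(7,4)·C(7,0) = 441 + 245 + 35 = 721.
Probability = 721/1001 = 103/143.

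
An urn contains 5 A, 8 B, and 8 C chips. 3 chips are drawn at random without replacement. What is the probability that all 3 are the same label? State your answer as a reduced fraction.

61/665

There are C(21,3) = 1330 ways to draw 3 chips.
All same label: C(5,3) + C(8,3) + C(8,3) = 10 + 56 + 56 = 122.
Probability = 122/1330 = 61/665.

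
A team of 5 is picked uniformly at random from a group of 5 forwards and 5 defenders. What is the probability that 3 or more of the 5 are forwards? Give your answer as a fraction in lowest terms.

1/2

There are C(10,5) = 252 ways to choose the 5.
Favorable selections (3 or more forwards): C(5,3)·C(5,2) + C(5,4)·C(5,1) + C(5,5)·C(5,0) = 100 + 25 + 1 = 126.
Probability = 126/252 = 1/2.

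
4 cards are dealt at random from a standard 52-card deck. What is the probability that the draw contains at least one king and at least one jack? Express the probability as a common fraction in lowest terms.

There are C(52,4) = 270725 possible draws.
By inclusion-exclusion on the complements, draws missing all kings or all jacks: C(48,4) + C(48,4) − C(44,4) = 194580 + 194580 − 135751 = 253409.
So draws with at least one of each: 270725 − 253409 = 17316, probability 17316/270725 = 1332/20825.

1332/20825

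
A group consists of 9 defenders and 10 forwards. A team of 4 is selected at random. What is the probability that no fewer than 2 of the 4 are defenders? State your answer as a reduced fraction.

There are C(19,4) = 3876 ways to choose the 4.
Count the complement (fewer than 2 defenders): C(9,0)·C(10,4) + C(9,1)·C(10,3) = 210 + 1080 = 1290.
Probability = 1 − 1290/3876 = 2586/3876 = 431/646.

431/646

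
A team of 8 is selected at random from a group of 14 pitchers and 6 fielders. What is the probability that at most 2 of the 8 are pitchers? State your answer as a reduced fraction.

7/9690

There are C(20,8) = 125970 ways to choose the 8.
Favorable selections (at most 2 pitchers): C(14,2)·C(6,6) = 91.
Probability = 91/125970 = 7/9690.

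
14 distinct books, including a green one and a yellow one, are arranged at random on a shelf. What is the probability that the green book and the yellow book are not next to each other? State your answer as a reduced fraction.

There are 14! = 87178291200 arrangements.
Arrangements with the green book and the yellow book adjacent: 2·13! = 12454041600.
So not adjacent: 87178291200 − 12454041600 = 74724249600, probability 74724249600/87178291200 = 6/7.

6/7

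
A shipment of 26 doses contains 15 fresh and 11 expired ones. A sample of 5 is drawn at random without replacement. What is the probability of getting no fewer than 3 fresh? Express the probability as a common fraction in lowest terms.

There are C(26,5) = 65780 ways to choose the 5.
Favorable selections (no fewer than 3 fresh): C(15,3)·C(11,2) + C(15,4)·C(11,1) + C(15,5)·C(11,0) = 25025 + 15015 + 3003 = 43043.
Probability = 43043/65780 = 301/460.

301/460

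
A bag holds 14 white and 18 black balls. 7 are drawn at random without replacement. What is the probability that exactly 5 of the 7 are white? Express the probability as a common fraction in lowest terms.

There are C(32,7) = 3365856 ways to choose 7 from 32.
Selections with exactly 5 white: choose 5 of the 14 white and 2 of the 18 black, C(14,5)·C(18,2) = 2002·153 = 306306.
Probability = 306306/3365856 = 1309/14384.

1309/14384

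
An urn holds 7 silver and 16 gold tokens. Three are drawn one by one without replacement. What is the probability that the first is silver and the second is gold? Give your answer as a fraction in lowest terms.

Multiply the conditional probabilities at each draw: 7/23 · 16/22 = 112/506 = 56/253.

56/253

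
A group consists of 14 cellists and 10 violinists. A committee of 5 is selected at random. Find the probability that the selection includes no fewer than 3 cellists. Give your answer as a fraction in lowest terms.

Total selections: C(24,5) = 42504.
Favorable selections (no fewer than 3 cellists): C(14,3)·C(10,2) + C(14,4)·C(10,1) + C(14,5)·C(10,0) = 16380 + 10010 + 2002 = 28392.
Probability = 28392/42504 = 169/253.

169/253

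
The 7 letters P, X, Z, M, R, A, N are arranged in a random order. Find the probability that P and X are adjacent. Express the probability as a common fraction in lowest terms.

There are 7! = 5040 arrangements.
Treat P and X as a block: 6! arrangements of the blocks × 2 orders within the block = 2·720 = 1440.
Probability = 1440/5040 = 2/7.

2/7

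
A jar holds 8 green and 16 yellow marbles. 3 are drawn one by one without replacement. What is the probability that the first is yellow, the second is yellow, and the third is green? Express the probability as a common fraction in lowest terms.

40/253

Multiply the conditional probabilities at each draw: 16/24 · 15/23 · 8/22 = 1920/12144 = 40/253.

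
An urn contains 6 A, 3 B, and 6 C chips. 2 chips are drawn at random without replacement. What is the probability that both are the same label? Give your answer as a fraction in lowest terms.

There are C(15,2) = 105 ways to draw 2 chips.
All same label: C(6,2) + C(3,2) + C(6,2) = 15 + 3 + 15 = 33.
Probability = 33/105 = 11/35.

11/35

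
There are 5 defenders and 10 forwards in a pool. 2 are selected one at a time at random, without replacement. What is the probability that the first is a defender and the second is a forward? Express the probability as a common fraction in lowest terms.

5/21

Multiply the conditional probabilities at each draw: 5/15 · 10/14 = 50/210 = 5/21.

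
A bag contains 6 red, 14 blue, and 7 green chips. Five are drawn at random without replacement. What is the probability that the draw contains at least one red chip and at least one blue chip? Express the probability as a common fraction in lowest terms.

There are C(27,5) = 80730 possible draws.
By inclusion-exclusion on the complements, draws missing all red or all blue: C(21,5) + C(13,5) − C(7,5) = 20349 + 1287 − 21 = 21615.
So draws with at least one of each: 80730 − 21615 = 59115, probability 59115/80730 = 3941/5382.

3941/5382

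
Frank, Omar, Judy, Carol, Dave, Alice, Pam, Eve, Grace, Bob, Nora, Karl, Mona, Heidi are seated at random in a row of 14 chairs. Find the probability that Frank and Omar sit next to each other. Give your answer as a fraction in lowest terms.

There are 14! = 87178291200 arrangements.
Treat Frank and Omar as a block: 13! arrangements of the blocks × 2 orders within the block = 2·6227020800 = 12454041600.
Probability = 12454041600/87178291200 = 1/7.

1/7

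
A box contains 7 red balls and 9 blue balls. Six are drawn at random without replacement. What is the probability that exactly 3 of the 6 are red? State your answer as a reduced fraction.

Total number of selections: C(16,6) = 8008.
Selections with exactly 3 red: choose 3 of the 7 red and 3 of the 9 blue, C(7,3)·C(9,3) = 35·84 = 2940.
Probability = 2940/8008 = 105/286.

105/286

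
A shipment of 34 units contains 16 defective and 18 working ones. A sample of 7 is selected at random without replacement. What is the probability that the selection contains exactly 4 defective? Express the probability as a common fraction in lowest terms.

Total number of selections: C(34,7) = 5379616.
Selections with exactly 4 defective: choose 4 of the 16 defective and 3 of the 18 working, C(16,4)·C(18,3) = 1820·816 = 1485120.
Probability = 1485120/5379616 = 2730/9889.

2730/9889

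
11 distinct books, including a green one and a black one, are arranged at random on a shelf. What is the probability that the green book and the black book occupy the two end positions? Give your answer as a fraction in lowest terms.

1/55

There are 11! = 39916800 arrangements.
Place the green book and the black book at the ends in 2 ways, arrange the remaining 9 in 9! = 362880 ways: 2·362880 = 725760.
Probability = 725760/39916800 = 1/55.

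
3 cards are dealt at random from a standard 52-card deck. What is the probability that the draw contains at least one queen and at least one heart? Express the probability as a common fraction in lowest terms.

33/260

There are C(52,3) = 22100 possible draws.
By inclusion-exclusion on the complements, draws missing all queens or all hearts: C(48,3) + C(39,3) − C(36,3) = 17296 + 9139 − 7140 = 19295.
So draws with at least one of each: 22100 − 19295 = 2805, probability 2805/22100 = 33/260.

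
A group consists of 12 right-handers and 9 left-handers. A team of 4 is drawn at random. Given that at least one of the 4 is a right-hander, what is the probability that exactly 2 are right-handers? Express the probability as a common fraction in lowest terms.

88/217

Work in counts. Selections with at least one right-hander: C(21,4) − C(9,4) = 5985 − 126 = 5859.
Of those, selections where exactly 2 are right-handers: C(12,2)·C(9,2) = 66·36 = 2376.
Conditional probability = 2376/5859 = 88/217.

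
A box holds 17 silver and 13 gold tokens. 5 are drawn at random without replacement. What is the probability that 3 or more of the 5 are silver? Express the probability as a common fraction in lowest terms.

1156/1827

There are C(30,5) = 142506 ways to choose the 5.
Favorable selections (3 or more silver): C(17,3)·C(13,2) + C(17,4)·C(13,1) + C(17,5)·C(13,0) = 53040 + 30940 + 6188 = 90168.
Probability = 90168/142506 = 1156/1827.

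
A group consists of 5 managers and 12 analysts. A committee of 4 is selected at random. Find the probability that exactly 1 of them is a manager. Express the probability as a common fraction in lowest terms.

55/119

There are C(17,4) = 2380 ways to choose 4 from 17.
Selections with exactly 1 manager: choose 1 of the 5 managers and 3 of the 12 analysts, C(5,1)·C(12,3) = 5·220 = 1100.
Probability = 1100/2380 = 55/119.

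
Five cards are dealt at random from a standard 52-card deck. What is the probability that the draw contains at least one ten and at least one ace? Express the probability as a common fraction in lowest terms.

6509/64974

There are C(52,5) = 2598960 possible draws.
By inclusion-exclusion on the complements, draws missing all tens or all aces: C(48,5) + C(48,5) − C(44,5) = 1712304 + 1712304 − 1086008 = 2338600.
So draws with at least one of each: 2598960 − 2338600 = 260360, probability 260360/2598960 = 6509/64974.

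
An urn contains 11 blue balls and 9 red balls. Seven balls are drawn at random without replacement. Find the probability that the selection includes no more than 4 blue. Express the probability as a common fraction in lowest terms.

There are C(20,7) = 77520 ways to choose the 7.
Count the complement (more than 4 blue): C(11,5)·C(9,2) + C(11,6)·C(9,1) + C(11,7)·C(9,0) = 16632 + 4158 + 330 = 21120.
Probability = 1 − 21120/77520 = 56400/77520 = 235/323.

235/323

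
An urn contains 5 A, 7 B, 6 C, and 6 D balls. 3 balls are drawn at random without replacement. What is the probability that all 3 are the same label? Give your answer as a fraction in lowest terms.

85/2024

There are C(24,3) = 2024 ways to draw 3 balls.
All same label: C(5,3) + C(7,3) + C(6,3) + C(6,3) = 10 + 35 + 20 + 20 = 85.
Probability = 85/2024.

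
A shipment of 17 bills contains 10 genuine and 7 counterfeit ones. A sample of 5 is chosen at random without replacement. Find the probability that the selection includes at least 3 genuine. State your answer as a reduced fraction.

There are C(17,5) = 6188 ways to choose the 5.
Favorable selections (at least 3 genuine): C(10,3)·C(7,2) + C(10,4)·C(7,1) + C(10,5)·C(7,0) = 2520 + 1470 + 252 = 4242.
Probability = 4242/6188 = 303/442.

303/442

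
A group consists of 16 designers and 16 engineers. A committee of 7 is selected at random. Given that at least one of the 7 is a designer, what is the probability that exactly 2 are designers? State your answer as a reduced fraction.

2520/16127

Work in counts. Selections with at least one designer: C(32,7) − C(16,7) = 3365856 − 11440 = 3354416.
Of those, selections where exactly 2 are designers: C(16,2)·C(16,5) = 120·4368 = 524160.
Conditional probability = 524160/3354416 = 2520/16127.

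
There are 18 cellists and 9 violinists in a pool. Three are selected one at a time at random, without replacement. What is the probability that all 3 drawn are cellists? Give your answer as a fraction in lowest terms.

Multiply the conditional probabilities at each draw: 18/27 · 17/26 · 16/25 = 4896/17550 = 272/975.

272/975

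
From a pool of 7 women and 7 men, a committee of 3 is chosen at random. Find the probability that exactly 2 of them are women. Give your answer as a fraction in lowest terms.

21/52

There are C(14,3) = 364 ways to choose 3 from 14.
Selections with exactly 2 women: choose 2 of the 7 women and 1 of the 7 men, C(7,2)·C(7,1) = 21·7 = 147.
Probability = 147/364 = 21/52.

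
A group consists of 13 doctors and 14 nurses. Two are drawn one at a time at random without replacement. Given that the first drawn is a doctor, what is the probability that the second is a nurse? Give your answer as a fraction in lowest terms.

7/13

After removing one doctor, 26 remain: 12 doctors and 14 nurses.
So the probability the next is a nurse is 14/26 = 7/13.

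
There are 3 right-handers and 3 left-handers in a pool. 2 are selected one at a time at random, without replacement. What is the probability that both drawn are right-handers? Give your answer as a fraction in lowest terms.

Multiply the conditional probabilities at each draw: 3/6 · 2/5 = 6/30 = 1/5.

1/5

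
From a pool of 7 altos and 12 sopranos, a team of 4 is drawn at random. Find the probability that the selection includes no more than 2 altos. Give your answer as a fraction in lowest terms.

3421/3876

Total selections: C(19,4) = 3876.
Count the complement (more than 2 altos): C(7,3)·C(12,1) + C(7,4)·C(12,0) = 420 + 35 = 455.
Probability = 1 − 455/3876 = 3421/3876.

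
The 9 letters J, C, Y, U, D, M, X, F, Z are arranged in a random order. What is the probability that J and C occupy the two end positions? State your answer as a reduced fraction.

There are 9! = 362880 arrangements.
Place J and C at the ends in 2 ways, arrange the remaining 7 in 7! = 5040 ways: 2·5040 = 10080.
Probability = 10080/362880 = 1/36.

1/36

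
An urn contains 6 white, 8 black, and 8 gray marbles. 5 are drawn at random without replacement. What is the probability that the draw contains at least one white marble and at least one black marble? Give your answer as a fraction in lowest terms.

130/171

There are C(22,5) = 26334 possible draws.
By inclusion-exclusion on the complements, draws missing all white or all black: C(16,5) + C(14,5) − C(8,5) = 4368 + 2002 − 56 = 6314.
So draws with at least one of each: 26334 − 6314 = 20020, probability 20020/26334 = 130/171.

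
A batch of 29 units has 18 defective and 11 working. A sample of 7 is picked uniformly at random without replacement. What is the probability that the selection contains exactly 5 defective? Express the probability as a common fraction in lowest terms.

The sample space is all 7-subsets of the 29: C(29,7) = 1560780.
Selections with exactly 5 defective: choose 5 of the 18 defective and 2 of the 11 working, C(18,5)·C(11,2) = 8568·55 = 471240.
Probability = 471240/1560780 = 2618/8671.

2618/8671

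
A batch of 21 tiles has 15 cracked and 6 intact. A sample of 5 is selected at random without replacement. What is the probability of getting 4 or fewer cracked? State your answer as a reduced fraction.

There are C(21,5) = 20349 ways to choose the 5.
The complement is exactly 5 cracked: C(15,5)·C(6,0) = 3003.
Probability = 1 − 3003/20349 = 17346/20349 = 826/969.

826/969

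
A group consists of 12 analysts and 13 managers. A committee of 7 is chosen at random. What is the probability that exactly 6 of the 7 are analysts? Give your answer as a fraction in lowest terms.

273/10925

Total number of selections: C(25,7) = 480700.
Selections with exactly 6 analysts: choose 6 of the 12 analysts and 1 of the 13 managers, C(12,6)·C(13,1) = 924·13 = 12012.
Probability = 12012/480700 = 273/10925.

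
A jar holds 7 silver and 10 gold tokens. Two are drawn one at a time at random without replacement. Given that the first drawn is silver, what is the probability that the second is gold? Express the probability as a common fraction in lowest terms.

5/8

After removing one silver, 16 remain: 6 silver and 10 gold.
So the probability the next is gold is 10/16 = 5/8.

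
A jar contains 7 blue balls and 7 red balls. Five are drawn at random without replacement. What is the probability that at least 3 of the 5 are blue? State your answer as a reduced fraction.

1/2

Total selections: C(14,5) = 2002.
Favorable selections (at least 3 blue): C(7,3)·C(7,2) + C(7,4)·C(7,1) + C(7,5)·C(7,0) = 735 + 245 + 21 = 1001.
Probability = 1001/2002 = 1/2.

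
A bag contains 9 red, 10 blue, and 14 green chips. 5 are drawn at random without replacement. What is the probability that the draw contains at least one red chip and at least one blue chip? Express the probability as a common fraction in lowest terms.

There are C(33,5) = 237336 possible draws.
By inclusion-exclusion on the complements, draws missing all red or all blue: C(24,5) + C(23,5) − C(14,5) = 42504 + 33649 − 2002 = 74151.
So draws with at least one of each: 237336 − 74151 = 163185, probability 163185/237336 = 4945/7192.

4945/7192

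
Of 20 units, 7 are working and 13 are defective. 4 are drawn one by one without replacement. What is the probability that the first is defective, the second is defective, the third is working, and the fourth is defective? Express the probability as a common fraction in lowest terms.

1001/9690

Multiply the conditional probabilities at each draw: 13/20 · 12/19 · 7/18 · 11/17 = 12012/116280 = 1001/9690.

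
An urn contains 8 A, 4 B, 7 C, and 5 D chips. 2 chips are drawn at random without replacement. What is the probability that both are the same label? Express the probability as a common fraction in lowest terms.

65/276

There are C(24,2) = 276 ways to draw 2 chips.
All same label: C(8,2) + C(4,2) + C(7,2) + C(5,2) = 28 + 6 + 21 + 10 = 65.
Probability = 65/276.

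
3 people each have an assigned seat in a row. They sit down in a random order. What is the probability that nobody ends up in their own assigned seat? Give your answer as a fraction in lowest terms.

There are 3! = 6 seatings.
By inclusion-exclusion, seatings with no fixed points: C(3,0)·3! − C(3,1)·2! + C(3,2)·1! − C(3,3)·0! = 2.
Probability = 2/6 = 1/3.

1/3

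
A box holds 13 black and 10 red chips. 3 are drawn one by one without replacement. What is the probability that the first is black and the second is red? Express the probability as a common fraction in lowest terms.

65/253

Multiply the conditional probabilities at each draw: 13/23 · 10/22 = 130/506 = 65/253.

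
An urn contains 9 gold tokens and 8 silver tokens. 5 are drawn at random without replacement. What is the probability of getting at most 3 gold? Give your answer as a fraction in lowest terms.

361/442

There are C(17,5) = 6188 ways to choose the 5.
Count the complement (more than 3 gold): C(9,4)·C(8,1) + C(9,5)·C(8,0) = 1008 + 126 = 1134.
Probability = 1 − 1134/6188 = 5054/6188 = 361/442.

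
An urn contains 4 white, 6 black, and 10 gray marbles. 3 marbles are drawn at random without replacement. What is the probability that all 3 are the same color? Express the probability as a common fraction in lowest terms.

There are C(20,3) = 1140 ways to draw 3 marbles.
All same color: C(4,3) + C(6,3) + C(10,3) = 4 + 20 + 120 = 144.
Probability = 144/1140 = 12/95.

12/95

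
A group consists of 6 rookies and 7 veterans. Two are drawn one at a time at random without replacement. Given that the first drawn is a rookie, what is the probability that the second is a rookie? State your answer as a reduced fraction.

After removing one rookie, 12 remain: 5 rookies and 7 veterans.
So the probability the next is a rookie is 5/12.

5/12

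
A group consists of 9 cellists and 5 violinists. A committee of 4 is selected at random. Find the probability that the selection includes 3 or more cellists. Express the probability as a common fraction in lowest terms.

Total selections: C(14,4) = 1001.
Favorable selections (3 or more cellists): C(9,3)·C(5,1) + C(9,4)·C(5,0) = 420 + 126 = 546.
Probability = 546/1001 = 6/11.

6/11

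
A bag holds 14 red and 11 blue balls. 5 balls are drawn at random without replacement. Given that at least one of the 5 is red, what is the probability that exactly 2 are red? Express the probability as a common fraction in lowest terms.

65/228

Work in counts. Selections with at least one red: C(25,5) − C(11,5) = 53130 − 462 = 52668.
Of those, selections where exactly 2 are red: C(14,2)·C(11,3) = 91·165 = 15015.
Conditional probability = 15015/52668 = 65/228.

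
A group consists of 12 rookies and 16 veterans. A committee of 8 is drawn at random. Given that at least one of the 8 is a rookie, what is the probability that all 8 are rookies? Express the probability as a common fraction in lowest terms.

1/6253

Work in counts. Selections with at least one rookie: C(28,8) − C(16,8) = 3108105 − 12870 = 3095235.
Of those, selections where all 8 are rookies: C(12,8) = 495.
Conditional probability = 495/3095235 = 1/6253.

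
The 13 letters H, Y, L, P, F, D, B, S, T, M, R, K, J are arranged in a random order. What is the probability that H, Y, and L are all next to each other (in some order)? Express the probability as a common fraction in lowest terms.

1/26

There are 13! = 6227020800 arrangements.
Treat the three as one block: 11! placements × 3! orders within the block = 39916800·6 = 239500800.
Probability = 239500800/6227020800 = 1/26.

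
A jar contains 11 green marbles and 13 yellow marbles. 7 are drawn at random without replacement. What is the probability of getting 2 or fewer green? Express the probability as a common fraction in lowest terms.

923/3496

There are C(24,7) = 346104 ways to choose the 7.
Favorable selections (2 or fewer green): C(11,0)·C(13,7) + C(11,1)·C(13,6) + C(11,2)·C(13,5) = 1716 + 18876 + 70785 = 91377.
Probability = 91377/346104 = 923/3496.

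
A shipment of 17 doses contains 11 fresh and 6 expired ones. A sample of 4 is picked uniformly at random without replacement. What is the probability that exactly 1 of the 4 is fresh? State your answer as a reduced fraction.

There are C(17,4) = 2380 ways to choose 4 from 17.
Selections with exactly 1 fresh: choose 1 of the 11 fresh and 3 of the 6 expired, C(11,1)·C(6,3) = 11·20 = 220.
Probability = 220/2380 = 11/119.

11/119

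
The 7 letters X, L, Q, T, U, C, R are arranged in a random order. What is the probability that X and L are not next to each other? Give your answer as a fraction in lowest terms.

5/7

There are 7! = 5040 arrangements.
Arrangements with X and L adjacent: 2·6! = 1440.
So not adjacent: 5040 − 1440 = 3600, probability 3600/5040 = 5/7.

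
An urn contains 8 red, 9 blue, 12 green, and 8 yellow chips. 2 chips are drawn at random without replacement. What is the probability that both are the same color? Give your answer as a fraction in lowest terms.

There are C(37,2) = 666 ways to draw 2 chips.
All same color: C(8,2) + C(9,2) + C(12,2) + C(8,2) = 28 + 36 + 66 + 28 = 158.
Probability = 158/666 = 79/333.

79/333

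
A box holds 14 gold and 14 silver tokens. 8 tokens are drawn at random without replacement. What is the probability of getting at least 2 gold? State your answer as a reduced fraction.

Total selections: C(28,8) = 3108105.
Count the complement (fewer than 2 gold): C(14,0)·C(14,8) + C(14,1)·C(14,7) = 3003 + 48048 = 51051.
Probability = 1 − 51051/3108105 = 3057054/3108105 = 1018/1035.

1018/1035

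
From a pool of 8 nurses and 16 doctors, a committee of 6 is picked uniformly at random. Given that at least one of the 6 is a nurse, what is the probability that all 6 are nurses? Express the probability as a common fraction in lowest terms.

1/4521

Work in counts. Selections with at least one nurse: C(24,6) − C(16,6) = 134596 − 8008 = 126588.
Of those, selections where all 6 are nurses: C(8,6) = 28.
Conditional probability = 28/126588 = 1/4521.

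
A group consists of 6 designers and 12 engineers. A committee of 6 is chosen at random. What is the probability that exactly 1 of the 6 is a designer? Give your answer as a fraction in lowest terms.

The sample space is all 6-subsets of the 18: C(18,6) = 18564.
Selections with exactly 1 designer: choose 1 of the 6 designers and 5 of the 12 engineers, C(6,1)·C(12,5) = 6·792 = 4752.
Probability = 4752/18564 = 396/1547.

396/1547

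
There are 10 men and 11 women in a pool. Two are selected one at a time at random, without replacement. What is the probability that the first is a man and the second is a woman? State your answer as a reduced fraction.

Multiply the conditional probabilities at each draw: 10/21 · 11/20 = 110/420 = 11/42.

11/42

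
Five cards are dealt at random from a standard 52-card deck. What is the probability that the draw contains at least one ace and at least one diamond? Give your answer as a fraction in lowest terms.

There are C(52,5) = 2598960 possible draws.
By inclusion-exclusion on the complements, draws missing all aces or all diamonds: C(48,5) + C(39,5) − C(36,5) = 1712304 + 575757 − 376992 = 1911069.
So draws with at least one of each: 2598960 − 1911069 = 687891, probability 687891/2598960 = 229297/866320.

229297/866320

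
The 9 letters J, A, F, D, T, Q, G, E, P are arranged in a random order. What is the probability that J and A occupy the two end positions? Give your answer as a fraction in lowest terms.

1/36

There are 9! = 362880 arrangements.
Place J and A at the ends in 2 ways, arrange the remaining 7 in 7! = 5040 ways: 2·5040 = 10080.
Probability = 10080/362880 = 1/36.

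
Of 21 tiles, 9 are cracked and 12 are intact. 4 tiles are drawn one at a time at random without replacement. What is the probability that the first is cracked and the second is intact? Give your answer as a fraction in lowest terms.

Multiply the conditional probabilities at each draw: 9/21 · 12/20 = 108/420 = 9/35.

9/35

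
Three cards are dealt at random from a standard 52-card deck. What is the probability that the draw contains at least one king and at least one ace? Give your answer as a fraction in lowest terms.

There are C(52,3) = 22100 possible draws.
By inclusion-exclusion on the complements, draws missing all kings or all aces: C(48,3) + C(48,3) − C(44,3) = 17296 + 17296 − 13244 = 21348.
So draws with at least one of each: 22100 − 21348 = 752, probability 752/22100 = 188/5525.

188/5525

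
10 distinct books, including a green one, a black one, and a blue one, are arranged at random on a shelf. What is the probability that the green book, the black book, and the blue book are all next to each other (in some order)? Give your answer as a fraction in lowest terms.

1/15

There are 10! = 3628800 arrangements.
Treat the three as one block: 8! placements × 3! orders within the block = 40320·6 = 241920.
Probability = 241920/3628800 = 1/15.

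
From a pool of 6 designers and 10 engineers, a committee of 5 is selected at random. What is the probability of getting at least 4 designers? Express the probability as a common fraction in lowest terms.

1/28

Total selections: C(16,5) = 4368.
Favorable selections (at least 4 designers): C(6,4)·C(10,1) + C(6,5)·C(10,0) = 150 + 6 = 156.
Probability = 156/4368 = 1/28.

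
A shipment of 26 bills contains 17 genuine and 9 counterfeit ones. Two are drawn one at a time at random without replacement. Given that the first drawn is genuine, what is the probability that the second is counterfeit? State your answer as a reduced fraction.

9/25

After removing one genuine, 25 remain: 16 genuine and 9 counterfeit.
So the probability the next is counterfeit is 9/25.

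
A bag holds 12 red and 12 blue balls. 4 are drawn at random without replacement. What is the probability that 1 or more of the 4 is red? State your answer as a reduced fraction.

307/322

There are C(24,4) = 10626 ways to choose the 4.
Favorable selections (1 or more red): C(12,1)·C(12,3) + C(12,2)·C(12,2) + C(12,3)·C(12,1) + C(12,4)·C(12,0) = 2640 + 4356 + 2640 + 495 = 10131.
Probability = 10131/10626 = 307/322.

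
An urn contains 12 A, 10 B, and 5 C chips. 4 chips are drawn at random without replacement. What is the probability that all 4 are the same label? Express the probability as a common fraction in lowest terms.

71/1755

There are C(27,4) = 17550 ways to draw 4 chips.
All same label: C(12,4) + C(10,4) + C(5,4) = 495 + 210 + 5 = 710.
Probability = 710/17550 = 71/1755.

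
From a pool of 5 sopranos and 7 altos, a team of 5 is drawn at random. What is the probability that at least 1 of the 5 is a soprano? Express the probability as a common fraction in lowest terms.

There are C(12,5) = 792 ways to choose the 5.
Favorable selections (at least 1 soprano): C(5,1)·C(7,4) + C(5,2)·C(7,3) + C(5,3)·C(7,2) + C(5,4)·C(7,1) + C(5,5)·C(7,0) = 175 + 350 + 210 + 35 + 1 = 771.
Probability = 771/792 = 257/264.

257/264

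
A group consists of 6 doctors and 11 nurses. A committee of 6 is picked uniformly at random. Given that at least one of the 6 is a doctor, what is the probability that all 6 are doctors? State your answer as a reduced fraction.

Work in counts. Selections with at least one doctor: C(17,6) − C(11,6) = 12376 − 462 = 11914.
Of those, selections where all 6 are doctors: C(6,6) = 1.
Conditional probability = 1/11914.

1/11914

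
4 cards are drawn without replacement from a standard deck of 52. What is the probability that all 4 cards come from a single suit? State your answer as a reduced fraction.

44/4165

There are C(52,4) = 270725 possible 4-card hands.
Hands of one suit: 4 suits × C(13,4) = 4·715 = 2860.
Probability = 2860/270725 = 44/4165.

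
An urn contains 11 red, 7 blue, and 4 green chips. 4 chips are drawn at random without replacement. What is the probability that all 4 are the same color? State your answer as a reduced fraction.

366/7315

There are C(22,4) = 7315 ways to draw 4 chips.
All same color: C(11,4) + C(7,4) + C(4,4) = 330 + 35 + 1 = 366.
Probability = 366/7315.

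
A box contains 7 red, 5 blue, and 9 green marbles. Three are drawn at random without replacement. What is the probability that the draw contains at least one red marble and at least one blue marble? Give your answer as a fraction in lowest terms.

There are C(21,3) = 1330 possible draws.
By inclusion-exclusion on the complements, draws missing all red or all blue: C(14,3) + C(16,3) − C(9,3) = 364 + 560 − 84 = 840.
So draws with at least one of each: 1330 − 840 = 490, probability 490/1330 = 7/19.

7/19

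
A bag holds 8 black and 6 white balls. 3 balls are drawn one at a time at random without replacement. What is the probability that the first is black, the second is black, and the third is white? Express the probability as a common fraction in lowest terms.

2/13

Multiply the conditional probabilities at each draw: 8/14 · 7/13 · 6/12 = 336/2184 = 2/13.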